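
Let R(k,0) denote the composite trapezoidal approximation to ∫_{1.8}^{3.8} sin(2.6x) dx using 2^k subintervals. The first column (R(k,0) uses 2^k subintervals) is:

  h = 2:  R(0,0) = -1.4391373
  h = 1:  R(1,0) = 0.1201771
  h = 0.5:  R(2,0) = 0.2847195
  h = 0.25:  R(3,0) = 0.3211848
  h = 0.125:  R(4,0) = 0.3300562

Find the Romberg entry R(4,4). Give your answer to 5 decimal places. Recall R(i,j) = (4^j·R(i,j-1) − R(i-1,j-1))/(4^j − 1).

0.33299

R(1,1) = (4·0.1201771 − (-1.4391373)) / 3 = 0.6399486
R(2,1) = 0.2847195 + (0.2847195 − 0.1201771)/3 = 0.3395670
R(3,1) = 0.3211848 + (0.3211848 − 0.2847195)/3 = 0.3333399
R(4,1) = 0.3300562 + (0.3300562 − 0.3211848)/3 = 0.3330133
R(2,2) = (16·0.3395670 − 0.6399486) / 15 = 0.3195416
R(3,2) = 0.3333399 + (0.3333399 − 0.3395670)/15 = 0.3329248
R(4,2) = (16·0.3330133 − 0.3333399) / 15 = 0.3329915
R(3,3) = (64·0.3329248 − 0.3195416) / 63 = 0.3331372
R(4,3) = (64·0.3329915 − 0.3329248) / 63 = 0.3329926
R(4,4) = (256·0.3329926 − 0.3331372) / 255 = 0.3329920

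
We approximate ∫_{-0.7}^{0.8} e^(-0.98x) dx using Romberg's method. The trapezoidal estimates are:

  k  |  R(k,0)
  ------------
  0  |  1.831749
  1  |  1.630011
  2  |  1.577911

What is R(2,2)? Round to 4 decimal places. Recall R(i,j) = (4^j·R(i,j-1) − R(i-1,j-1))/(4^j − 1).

Richardson extrapolation on the trapezoidal column (denominator 4−1=3):
R(1,1) = (4·1.630011 − 1.831749) / 3 = 1.562765
R(2,1) = 1.577911 + (1.577911 − 1.630011)/3 = 1.560544
R(2,2) = (16·1.560544 − 1.562765) / 15 = 1.560396
(Column j=1 coincides with Simpson's rule on the same nodes.)

1.5604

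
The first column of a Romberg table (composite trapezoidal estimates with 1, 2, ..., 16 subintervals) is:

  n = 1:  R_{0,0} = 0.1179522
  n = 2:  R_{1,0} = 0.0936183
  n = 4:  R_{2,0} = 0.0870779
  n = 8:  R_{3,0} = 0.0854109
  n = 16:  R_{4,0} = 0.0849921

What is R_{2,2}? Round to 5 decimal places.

0.08486

R_{1,1} = 0.0936183 + (0.0936183 − 0.1179522)/3 = 0.0855070
R_{2,1} = (4·0.0870779 − 0.0936183) / 3 = 0.0848978
R_{2,2} = 0.0848978 + (0.0848978 − 0.0855070)/15 = 0.0848572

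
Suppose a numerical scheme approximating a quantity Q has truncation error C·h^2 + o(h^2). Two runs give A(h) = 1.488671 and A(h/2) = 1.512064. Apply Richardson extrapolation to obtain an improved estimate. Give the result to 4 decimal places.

The leading error scales as h^2; refining by a factor of 2 reduces it by 2^2 = 4.
Extrapolated value = (4·A(h/2) − A(h)) / (4 − 1)
= (4·1.512064 − 1.488671) / 3
= 4.559585 / 3 = 1.519862

1.5199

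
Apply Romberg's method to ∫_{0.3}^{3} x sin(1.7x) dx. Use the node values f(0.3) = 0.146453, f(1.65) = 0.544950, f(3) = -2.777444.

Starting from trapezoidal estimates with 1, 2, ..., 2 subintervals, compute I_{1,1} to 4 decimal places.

-0.2030

I_{0,0} (trapezoid, 1 panel, h=2.7000): -3.551838
I_{1,0} (trapezoid, 2 panels, h=1.3500): -1.040236
I_{1,1} = -1.040236 + (-1.040236 − (-3.551838))/3 = -0.203035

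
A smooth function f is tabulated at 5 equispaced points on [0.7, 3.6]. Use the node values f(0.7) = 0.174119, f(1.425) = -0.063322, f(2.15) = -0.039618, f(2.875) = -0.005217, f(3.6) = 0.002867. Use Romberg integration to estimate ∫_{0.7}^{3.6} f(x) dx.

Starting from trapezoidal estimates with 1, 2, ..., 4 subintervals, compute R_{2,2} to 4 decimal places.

R_{0,0} (trapezoid, 1 panel, h=2.9000): 0.256630
R_{1,0} (trapezoid, 2 panels, h=1.4500): 0.070869
R_{2,0} (trapezoid, 4 panels, h=0.7250): -0.014256
R_{1,1} = 0.070869 + (0.070869 − 0.256630)/3 = 0.008949
R_{2,1} = -0.014256 + (-0.014256 − 0.070869)/3 = -0.042631
R_{2,2} = -0.042631 + (-0.042631 − 0.008949)/15 = -0.046070

-0.0461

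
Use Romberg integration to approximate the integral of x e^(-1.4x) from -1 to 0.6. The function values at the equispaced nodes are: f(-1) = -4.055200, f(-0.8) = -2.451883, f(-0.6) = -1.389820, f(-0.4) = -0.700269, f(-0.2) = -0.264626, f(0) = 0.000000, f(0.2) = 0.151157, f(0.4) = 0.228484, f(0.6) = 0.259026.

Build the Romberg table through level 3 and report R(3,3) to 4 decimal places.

-1.2329

R(0,0) (trapezoid, 1 panel, h=1.6000): -3.036939
R(1,0) (trapezoid, 2 panels, h=0.8000): -1.730170
R(2,0) (trapezoid, 4 panels, h=0.4000): -1.360550
R(3,0) (trapezoid, 8 panels, h=0.2000): -1.265009
R(1,1) = -1.730170 + (-1.730170 − (-3.036939))/3 = -1.294580
R(2,1) = -1.360550 + (-1.360550 − (-1.730170))/3 = -1.237343
R(3,1) = -1.265009 + (-1.265009 − (-1.360550))/3 = -1.233162
R(2,2) = -1.237343 + (-1.237343 − (-1.294580))/15 = -1.233527
R(3,2) = -1.233162 + (-1.233162 − (-1.237343))/15 = -1.232883
R(3,3) = -1.232883 + (-1.232883 − (-1.233527))/63 = -1.232873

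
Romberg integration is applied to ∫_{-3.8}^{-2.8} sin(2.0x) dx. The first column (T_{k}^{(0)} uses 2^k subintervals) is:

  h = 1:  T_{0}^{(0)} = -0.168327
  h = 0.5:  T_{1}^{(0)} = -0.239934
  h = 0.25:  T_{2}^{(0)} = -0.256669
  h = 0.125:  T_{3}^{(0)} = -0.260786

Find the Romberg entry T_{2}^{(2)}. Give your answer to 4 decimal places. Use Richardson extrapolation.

T_{1}^{(1)} = (4·(-0.239934) − (-0.168327)) / 3 = -0.263803
T_{2}^{(1)} = -0.256669 + (-0.256669 − (-0.239934))/3 = -0.262247
T_{2}^{(2)} = -0.262247 + (-0.262247 − (-0.263803))/15 = -0.262143

-0.2621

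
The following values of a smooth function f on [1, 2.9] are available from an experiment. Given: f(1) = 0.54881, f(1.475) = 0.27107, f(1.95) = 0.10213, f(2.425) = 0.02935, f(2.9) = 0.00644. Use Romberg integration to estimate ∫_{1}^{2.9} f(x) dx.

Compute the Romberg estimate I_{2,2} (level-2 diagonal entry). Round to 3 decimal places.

0.311

I_{0,0} (trapezoid, 1 panel, h=1.9000): 0.52749
I_{1,0} (trapezoid, 2 panels, h=0.9500): 0.36077
I_{2,0} (trapezoid, 4 panels, h=0.4750): 0.32308
I_{1,1} = 0.36077 + (0.36077 − 0.52749)/3 = 0.30520
I_{2,1} = 0.32308 + (0.32308 − 0.36077)/3 = 0.31052
I_{2,2} = 0.31052 + (0.31052 − 0.30520)/15 = 0.31087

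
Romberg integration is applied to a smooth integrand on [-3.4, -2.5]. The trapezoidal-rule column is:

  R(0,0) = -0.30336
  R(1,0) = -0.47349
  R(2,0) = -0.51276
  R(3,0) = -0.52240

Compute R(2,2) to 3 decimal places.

-0.526

R(1,1) = (4·(-0.47349) − (-0.30336)) / 3 = -0.53020
R(2,1) = (4·(-0.51276) − (-0.47349)) / 3 = -0.52585
R(2,2) = -0.52585 + (-0.52585 − (-0.53020))/15 = -0.52556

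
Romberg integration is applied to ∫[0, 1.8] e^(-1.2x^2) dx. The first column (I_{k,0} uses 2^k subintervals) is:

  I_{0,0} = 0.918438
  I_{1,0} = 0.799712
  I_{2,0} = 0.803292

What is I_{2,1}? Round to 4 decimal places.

Richardson extrapolation on the trapezoidal column (denominator 4−1=3):
I_{2,1} = 0.803292 + (0.803292 − 0.799712)/3 = 0.804485

0.8045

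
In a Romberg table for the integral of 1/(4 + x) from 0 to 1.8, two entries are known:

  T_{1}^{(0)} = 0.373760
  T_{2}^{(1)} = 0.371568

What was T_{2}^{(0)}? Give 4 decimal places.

0.3721

From T_{2}^{(1)} = (4·T_{2}^{(0)} − T_{1}^{(0)})/3, solve for T_{2}^{(0)}:
4·T_{2}^{(0)} = 3·0.371568 + 0.373760 = 1.488464
T_{2}^{(0)} = 0.372116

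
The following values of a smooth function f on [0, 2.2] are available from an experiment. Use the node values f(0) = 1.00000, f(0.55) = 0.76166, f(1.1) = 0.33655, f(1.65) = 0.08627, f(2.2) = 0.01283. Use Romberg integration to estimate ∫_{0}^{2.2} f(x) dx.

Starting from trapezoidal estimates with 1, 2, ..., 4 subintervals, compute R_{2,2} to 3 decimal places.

R_{0,0} (trapezoid, 1 panel, h=2.2000): 1.11411
R_{1,0} (trapezoid, 2 panels, h=1.1000): 0.92726
R_{2,0} (trapezoid, 4 panels, h=0.5500): 0.92999
R_{1,1} = 0.92726 + (0.92726 − 1.11411)/3 = 0.86498
R_{2,1} = 0.92999 + (0.92999 − 0.92726)/3 = 0.93090
R_{2,2} = 0.93090 + (0.93090 − 0.86498)/15 = 0.93529

0.935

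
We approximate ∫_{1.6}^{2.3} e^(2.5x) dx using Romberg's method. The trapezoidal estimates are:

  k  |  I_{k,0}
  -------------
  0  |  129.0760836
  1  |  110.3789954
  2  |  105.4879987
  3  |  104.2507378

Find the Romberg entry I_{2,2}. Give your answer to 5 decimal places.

Richardson extrapolation on the trapezoidal column (denominator 4−1=3):
I_{1,1} = 110.3789954 + (110.3789954 − 129.0760836)/3 = 104.1466327
I_{2,1} = (4·105.4879987 − 110.3789954) / 3 = 103.8576665
I_{2,2} = (16·103.8576665 − 104.1466327) / 15 = 103.8384021
(Column j=1 coincides with Simpson's rule on the same nodes.)

103.83840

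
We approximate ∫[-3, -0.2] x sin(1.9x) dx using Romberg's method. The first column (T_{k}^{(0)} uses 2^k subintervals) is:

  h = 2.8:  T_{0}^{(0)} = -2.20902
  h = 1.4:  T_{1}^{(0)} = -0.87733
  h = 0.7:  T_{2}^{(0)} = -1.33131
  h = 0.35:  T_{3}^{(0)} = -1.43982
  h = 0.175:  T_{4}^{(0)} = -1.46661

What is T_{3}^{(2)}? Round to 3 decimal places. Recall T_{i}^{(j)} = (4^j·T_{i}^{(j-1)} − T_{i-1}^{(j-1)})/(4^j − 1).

-1.476

T_{2}^{(1)} = (4·(-1.33131) − (-0.87733)) / 3 = -1.48264
T_{3}^{(1)} = -1.43982 + (-1.43982 − (-1.33131))/3 = -1.47599
T_{3}^{(2)} = -1.47599 + (-1.47599 − (-1.48264))/15 = -1.47555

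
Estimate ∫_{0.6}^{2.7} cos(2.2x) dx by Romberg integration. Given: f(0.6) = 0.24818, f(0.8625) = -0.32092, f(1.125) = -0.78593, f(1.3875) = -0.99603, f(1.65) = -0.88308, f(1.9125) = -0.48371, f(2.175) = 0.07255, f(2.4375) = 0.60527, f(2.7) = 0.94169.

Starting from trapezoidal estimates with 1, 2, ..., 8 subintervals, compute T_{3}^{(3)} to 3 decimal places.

-0.593

T_{0}^{(0)} (trapezoid, 1 panel, h=2.1000): 1.24936
T_{1}^{(0)} (trapezoid, 2 panels, h=1.0500): -0.30255
T_{2}^{(0)} (trapezoid, 4 panels, h=0.5250): -0.52580
T_{3}^{(0)} (trapezoid, 8 panels, h=0.2625): -0.57669
T_{1}^{(1)} = -0.30255 + (-0.30255 − 1.24936)/3 = -0.81985
T_{2}^{(1)} = -0.52580 + (-0.52580 − (-0.30255))/3 = -0.60022
T_{3}^{(1)} = -0.57669 + (-0.57669 − (-0.52580))/3 = -0.59365
T_{2}^{(2)} = -0.60022 + (-0.60022 − (-0.81985))/15 = -0.58558
T_{3}^{(2)} = -0.59365 + (-0.59365 − (-0.60022))/15 = -0.59321
T_{3}^{(3)} = -0.59321 + (-0.59321 − (-0.58558))/63 = -0.59333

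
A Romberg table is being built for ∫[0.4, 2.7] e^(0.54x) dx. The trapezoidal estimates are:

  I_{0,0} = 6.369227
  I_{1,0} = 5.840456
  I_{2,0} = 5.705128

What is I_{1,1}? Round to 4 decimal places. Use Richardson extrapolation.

5.6642

I_{1,1} = (4·5.840456 − 6.369227) / 3 = 5.664199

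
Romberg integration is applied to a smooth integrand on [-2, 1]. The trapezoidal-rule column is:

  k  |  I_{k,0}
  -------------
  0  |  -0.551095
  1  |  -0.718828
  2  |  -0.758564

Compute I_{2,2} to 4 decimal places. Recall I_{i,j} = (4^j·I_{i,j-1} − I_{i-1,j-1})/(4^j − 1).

Richardson extrapolation on the trapezoidal column (denominator 4−1=3):
I_{1,1} = -0.718828 + (-0.718828 − (-0.551095))/3 = -0.774739
I_{2,1} = (4·(-0.758564) − (-0.718828)) / 3 = -0.771809
I_{2,2} = -0.771809 + (-0.771809 − (-0.774739))/15 = -0.771614
(Column j=1 coincides with Simpson's rule on the same nodes.)

-0.7716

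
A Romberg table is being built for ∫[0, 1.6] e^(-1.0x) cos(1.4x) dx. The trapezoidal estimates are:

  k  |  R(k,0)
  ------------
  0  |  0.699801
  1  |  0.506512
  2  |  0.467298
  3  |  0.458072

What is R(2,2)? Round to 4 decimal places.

Richardson extrapolation on the trapezoidal column (denominator 4−1=3):
R(1,1) = 0.506512 + (0.506512 − 0.699801)/3 = 0.442082
R(2,1) = 0.467298 + (0.467298 − 0.506512)/3 = 0.454227
R(2,2) = 0.454227 + (0.454227 − 0.442082)/15 = 0.455037
(Column j=1 coincides with Simpson's rule on the same nodes.)

0.4550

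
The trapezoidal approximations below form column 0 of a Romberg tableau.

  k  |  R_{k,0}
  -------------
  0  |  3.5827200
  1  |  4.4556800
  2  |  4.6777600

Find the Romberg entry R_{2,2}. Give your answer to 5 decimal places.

4.75213

R_{1,1} = (4·4.4556800 − 3.5827200) / 3 = 4.7466667
R_{2,1} = (4·4.6777600 − 4.4556800) / 3 = 4.7517867
R_{2,2} = 4.7517867 + (4.7517867 − 4.7466667)/15 = 4.7521280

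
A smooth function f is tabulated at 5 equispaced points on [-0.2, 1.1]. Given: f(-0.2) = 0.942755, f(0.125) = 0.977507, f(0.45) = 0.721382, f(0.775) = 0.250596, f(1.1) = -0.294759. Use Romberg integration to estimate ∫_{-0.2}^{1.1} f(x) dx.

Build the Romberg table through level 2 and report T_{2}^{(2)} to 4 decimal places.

0.7582

T_{0}^{(0)} (trapezoid, 1 panel, h=1.3000): 0.421197
T_{1}^{(0)} (trapezoid, 2 panels, h=0.6500): 0.679497
T_{2}^{(0)} (trapezoid, 4 panels, h=0.3250): 0.738882
T_{1}^{(1)} = 0.679497 + (0.679497 − 0.421197)/3 = 0.765597
T_{2}^{(1)} = 0.738882 + (0.738882 − 0.679497)/3 = 0.758677
T_{2}^{(2)} = 0.758677 + (0.758677 − 0.765597)/15 = 0.758216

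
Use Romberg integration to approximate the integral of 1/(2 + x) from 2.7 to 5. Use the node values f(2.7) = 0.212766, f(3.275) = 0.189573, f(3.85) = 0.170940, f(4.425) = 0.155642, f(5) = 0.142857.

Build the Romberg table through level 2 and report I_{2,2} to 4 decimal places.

0.3983

I_{0,0} (trapezoid, 1 panel, h=2.3000): 0.408966
I_{1,0} (trapezoid, 2 panels, h=1.1500): 0.401064
I_{2,0} (trapezoid, 4 panels, h=0.5750): 0.399031
I_{1,1} = 0.401064 + (0.401064 − 0.408966)/3 = 0.398430
I_{2,1} = 0.399031 + (0.399031 − 0.401064)/3 = 0.398353
I_{2,2} = 0.398353 + (0.398353 − 0.398430)/15 = 0.398348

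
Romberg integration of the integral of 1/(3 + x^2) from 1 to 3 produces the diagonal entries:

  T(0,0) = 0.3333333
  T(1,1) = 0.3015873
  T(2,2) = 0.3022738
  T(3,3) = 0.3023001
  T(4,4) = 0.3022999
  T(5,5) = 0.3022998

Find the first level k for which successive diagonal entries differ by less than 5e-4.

|T(1,1) − T(0,0)| = 0.0317460 ≥ 5e-4
|T(2,2) − T(1,1)| = 0.0006865 ≥ 5e-4
|T(3,3) − T(2,2)| = 0.0000263 < 5e-4

k = 3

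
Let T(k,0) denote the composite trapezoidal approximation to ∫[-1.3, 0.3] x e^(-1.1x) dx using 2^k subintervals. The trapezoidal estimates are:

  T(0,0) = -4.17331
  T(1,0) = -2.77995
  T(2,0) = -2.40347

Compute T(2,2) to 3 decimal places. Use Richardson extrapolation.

-2.275

Richardson extrapolation on the trapezoidal column (denominator 4−1=3):
T(1,1) = -2.77995 + (-2.77995 − (-4.17331))/3 = -2.31550
T(2,1) = (4·(-2.40347) − (-2.77995)) / 3 = -2.27798
T(2,2) = -2.27798 + (-2.27798 − (-2.31550))/15 = -2.27548
(Column j=1 coincides with Simpson's rule on the same nodes.)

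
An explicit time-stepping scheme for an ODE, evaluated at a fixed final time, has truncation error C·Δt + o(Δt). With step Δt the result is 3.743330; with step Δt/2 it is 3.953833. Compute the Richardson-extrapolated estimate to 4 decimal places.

The leading error scales as Δt; refining by a factor of 2 reduces it by 2^1 = 2.
Extrapolated value = (2·A(Δt/2) − A(Δt)) / (2 − 1)
= (2·3.953833 − 3.743330) / 1
= 4.164336 / 1 = 4.164336

4.1643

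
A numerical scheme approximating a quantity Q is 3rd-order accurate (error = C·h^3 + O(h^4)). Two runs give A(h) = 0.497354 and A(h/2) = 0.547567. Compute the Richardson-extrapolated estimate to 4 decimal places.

Extrapolated value = (8·A(h/2) − A(h)) / (8 − 1)
= (8·0.547567 − 0.497354) / 7
= 3.883182 / 7 = 0.554740

0.5547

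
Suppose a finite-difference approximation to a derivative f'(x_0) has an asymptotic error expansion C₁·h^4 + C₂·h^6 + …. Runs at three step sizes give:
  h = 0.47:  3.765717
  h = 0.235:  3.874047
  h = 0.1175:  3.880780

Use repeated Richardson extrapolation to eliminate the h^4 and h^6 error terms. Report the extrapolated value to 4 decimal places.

3.8812

First eliminate the h^4 term (factor 2^4 = 16):
  B₁ = (16·3.874047 − 3.765717)/15 = 3.881269
  B₂ = (16·3.880780 − 3.874047)/15 = 3.881229
Then eliminate the h^6 term (factor 2^6 = 64):
  (64·3.881229 − 3.881269)/63 = 3.881228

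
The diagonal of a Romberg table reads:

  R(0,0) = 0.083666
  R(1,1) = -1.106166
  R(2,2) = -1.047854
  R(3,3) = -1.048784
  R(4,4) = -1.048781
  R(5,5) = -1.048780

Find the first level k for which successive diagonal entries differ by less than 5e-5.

k = 4

|R(1,1) − R(0,0)| = 1.189832 ≥ 5e-5
|R(2,2) − R(1,1)| = 0.058312 ≥ 5e-5
|R(3,3) − R(2,2)| = 0.000930 ≥ 5e-5
|R(4,4) − R(3,3)| = 0.000003 < 5e-5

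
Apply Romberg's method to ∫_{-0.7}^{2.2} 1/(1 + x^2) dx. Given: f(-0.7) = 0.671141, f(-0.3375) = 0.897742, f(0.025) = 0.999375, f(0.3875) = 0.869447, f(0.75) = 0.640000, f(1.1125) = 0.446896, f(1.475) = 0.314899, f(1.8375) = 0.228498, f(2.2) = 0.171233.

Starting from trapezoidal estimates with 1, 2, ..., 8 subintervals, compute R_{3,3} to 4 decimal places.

R_{0,0} (trapezoid, 1 panel, h=2.9000): 1.221442
R_{1,0} (trapezoid, 2 panels, h=1.4500): 1.538721
R_{2,0} (trapezoid, 4 panels, h=0.7250): 1.722209
R_{3,0} (trapezoid, 8 panels, h=0.3625): 1.746541
R_{1,1} = 1.538721 + (1.538721 − 1.221442)/3 = 1.644481
R_{2,1} = 1.722209 + (1.722209 − 1.538721)/3 = 1.783372
R_{3,1} = 1.746541 + (1.746541 − 1.722209)/3 = 1.754652
R_{2,2} = 1.783372 + (1.783372 − 1.644481)/15 = 1.792631
R_{3,2} = 1.754652 + (1.754652 − 1.783372)/15 = 1.752737
R_{3,3} = 1.752737 + (1.752737 − 1.792631)/63 = 1.752104

1.7521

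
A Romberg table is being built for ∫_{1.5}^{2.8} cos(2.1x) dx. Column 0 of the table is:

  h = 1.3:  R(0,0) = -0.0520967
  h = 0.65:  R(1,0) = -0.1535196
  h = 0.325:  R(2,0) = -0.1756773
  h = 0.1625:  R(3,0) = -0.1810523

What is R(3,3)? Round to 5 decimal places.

Richardson extrapolation on the trapezoidal column (denominator 4−1=3):
R(1,1) = (4·(-0.1535196) − (-0.0520967)) / 3 = -0.1873272
R(2,1) = (4·(-0.1756773) − (-0.1535196)) / 3 = -0.1830632
R(3,1) = (4·(-0.1810523) − (-0.1756773)) / 3 = -0.1828440
R(2,2) = -0.1830632 + (-0.1830632 − (-0.1873272))/15 = -0.1827789
R(3,2) = (16·(-0.1828440) − (-0.1830632)) / 15 = -0.1828294
R(3,3) = (64·(-0.1828294) − (-0.1827789)) / 63 = -0.1828302
(Column j=1 coincides with Simpson's rule on the same nodes.)

-0.18283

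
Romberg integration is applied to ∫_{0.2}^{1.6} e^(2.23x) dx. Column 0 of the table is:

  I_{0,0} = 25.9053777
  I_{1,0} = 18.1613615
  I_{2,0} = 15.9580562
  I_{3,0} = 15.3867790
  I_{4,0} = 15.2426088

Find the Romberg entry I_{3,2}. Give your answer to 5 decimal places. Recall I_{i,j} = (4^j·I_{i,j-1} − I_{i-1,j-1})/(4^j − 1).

15.19454

Richardson extrapolation on the trapezoidal column (denominator 4−1=3):
I_{2,1} = 15.9580562 + (15.9580562 − 18.1613615)/3 = 15.2236211
I_{3,1} = (4·15.3867790 − 15.9580562) / 3 = 15.1963533
I_{3,2} = (16·15.1963533 − 15.2236211) / 15 = 15.1945354
(Column j=1 coincides with Simpson's rule on the same nodes.)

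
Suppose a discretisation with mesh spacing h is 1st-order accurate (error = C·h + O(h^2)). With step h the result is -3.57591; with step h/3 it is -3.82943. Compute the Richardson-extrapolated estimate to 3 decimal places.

-3.956

The leading error scales as h; refining by a factor of 3 reduces it by 3^1 = 3.
Extrapolated value = (3·A(h/3) − A(h)) / (3 − 1)
= (3·(-3.82943) − (-3.57591)) / 2
= -7.91238 / 2 = -3.95619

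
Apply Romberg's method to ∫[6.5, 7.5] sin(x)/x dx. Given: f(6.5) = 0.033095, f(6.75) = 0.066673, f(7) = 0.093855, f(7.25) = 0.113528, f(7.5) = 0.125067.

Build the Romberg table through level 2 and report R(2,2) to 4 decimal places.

R(0,0) (trapezoid, 1 panel, h=1.0000): 0.079081
R(1,0) (trapezoid, 2 panels, h=0.5000): 0.086468
R(2,0) (trapezoid, 4 panels, h=0.2500): 0.088284
R(1,1) = 0.086468 + (0.086468 − 0.079081)/3 = 0.088930
R(2,1) = 0.088284 + (0.088284 − 0.086468)/3 = 0.088889
R(2,2) = 0.088889 + (0.088889 − 0.088930)/15 = 0.088886

0.0889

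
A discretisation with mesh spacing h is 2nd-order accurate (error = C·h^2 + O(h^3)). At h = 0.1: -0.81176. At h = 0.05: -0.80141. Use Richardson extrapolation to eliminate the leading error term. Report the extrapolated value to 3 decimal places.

-0.798

Extrapolated value = (4·A(h/2) − A(h)) / (4 − 1)
= (4·(-0.80141) − (-0.81176)) / 3
= -2.39388 / 3 = -0.79796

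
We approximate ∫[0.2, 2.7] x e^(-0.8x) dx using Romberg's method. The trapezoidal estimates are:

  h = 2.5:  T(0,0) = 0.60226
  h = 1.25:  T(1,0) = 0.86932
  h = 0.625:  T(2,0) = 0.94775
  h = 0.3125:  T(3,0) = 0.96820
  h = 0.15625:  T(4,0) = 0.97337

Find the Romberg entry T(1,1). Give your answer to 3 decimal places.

0.958

Richardson extrapolation on the trapezoidal column (denominator 4−1=3):
T(1,1) = 0.86932 + (0.86932 − 0.60226)/3 = 0.95834
(Column j=1 coincides with Simpson's rule on the same nodes.)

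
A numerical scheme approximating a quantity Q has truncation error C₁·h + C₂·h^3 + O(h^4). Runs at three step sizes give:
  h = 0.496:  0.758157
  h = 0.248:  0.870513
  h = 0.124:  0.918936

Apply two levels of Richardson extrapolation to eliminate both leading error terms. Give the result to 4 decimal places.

First eliminate the h term (factor 2^1 = 2):
  B₁ = (2·0.870513 − 0.758157)/1 = 0.982869
  B₂ = (2·0.918936 − 0.870513)/1 = 0.967359
Then eliminate the h^3 term (factor 2^3 = 8):
  (8·0.967359 − 0.982869)/7 = 0.965143

0.9651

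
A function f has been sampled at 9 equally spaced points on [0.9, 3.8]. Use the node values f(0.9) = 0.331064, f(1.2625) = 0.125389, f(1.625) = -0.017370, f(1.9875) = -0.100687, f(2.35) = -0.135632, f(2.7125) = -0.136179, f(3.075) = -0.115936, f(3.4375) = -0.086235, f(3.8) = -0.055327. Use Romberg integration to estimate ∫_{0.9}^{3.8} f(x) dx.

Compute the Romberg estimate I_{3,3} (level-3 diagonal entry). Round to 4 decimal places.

-0.1272

I_{0,0} (trapezoid, 1 panel, h=2.9000): 0.399819
I_{1,0} (trapezoid, 2 panels, h=1.4500): 0.003243
I_{2,0} (trapezoid, 4 panels, h=0.7250): -0.095025
I_{3,0} (trapezoid, 8 panels, h=0.3625): -0.119183
I_{1,1} = 0.003243 + (0.003243 − 0.399819)/3 = -0.128949
I_{2,1} = -0.095025 + (-0.095025 − 0.003243)/3 = -0.127781
I_{3,1} = -0.119183 + (-0.119183 − (-0.095025))/3 = -0.127236
I_{2,2} = -0.127781 + (-0.127781 − (-0.128949))/15 = -0.127703
I_{3,2} = -0.127236 + (-0.127236 − (-0.127781))/15 = -0.127200
I_{3,3} = -0.127200 + (-0.127200 − (-0.127703))/63 = -0.127192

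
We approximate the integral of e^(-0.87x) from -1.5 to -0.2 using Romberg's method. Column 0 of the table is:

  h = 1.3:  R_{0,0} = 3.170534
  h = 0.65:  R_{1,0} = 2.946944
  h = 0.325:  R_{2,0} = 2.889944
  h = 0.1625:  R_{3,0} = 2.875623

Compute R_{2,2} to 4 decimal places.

R_{1,1} = (4·2.946944 − 3.170534) / 3 = 2.872414
R_{2,1} = 2.889944 + (2.889944 − 2.946944)/3 = 2.870944
R_{2,2} = (16·2.870944 − 2.872414) / 15 = 2.870846

2.8708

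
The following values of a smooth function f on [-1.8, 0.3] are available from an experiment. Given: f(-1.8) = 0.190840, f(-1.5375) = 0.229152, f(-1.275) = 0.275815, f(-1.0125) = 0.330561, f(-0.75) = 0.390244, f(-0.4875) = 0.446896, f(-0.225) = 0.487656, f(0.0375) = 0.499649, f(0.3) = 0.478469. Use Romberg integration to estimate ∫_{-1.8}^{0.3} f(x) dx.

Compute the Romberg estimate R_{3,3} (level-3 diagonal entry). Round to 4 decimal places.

R_{0,0} (trapezoid, 1 panel, h=2.1000): 0.702774
R_{1,0} (trapezoid, 2 panels, h=1.0500): 0.761143
R_{2,0} (trapezoid, 4 panels, h=0.5250): 0.781394
R_{3,0} (trapezoid, 8 panels, h=0.2625): 0.786090
R_{1,1} = 0.761143 + (0.761143 − 0.702774)/3 = 0.780599
R_{2,1} = 0.781394 + (0.781394 − 0.761143)/3 = 0.788144
R_{3,1} = 0.786090 + (0.786090 − 0.781394)/3 = 0.787655
R_{2,2} = 0.788144 + (0.788144 − 0.780599)/15 = 0.788647
R_{3,2} = 0.787655 + (0.787655 − 0.788144)/15 = 0.787622
R_{3,3} = 0.787622 + (0.787622 − 0.788647)/63 = 0.787606

0.7876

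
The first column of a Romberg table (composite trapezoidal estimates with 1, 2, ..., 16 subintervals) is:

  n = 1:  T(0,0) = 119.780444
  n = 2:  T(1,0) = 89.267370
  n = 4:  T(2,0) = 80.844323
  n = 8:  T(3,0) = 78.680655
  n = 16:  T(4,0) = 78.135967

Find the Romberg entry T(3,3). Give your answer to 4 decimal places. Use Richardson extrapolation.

Richardson extrapolation on the trapezoidal column (denominator 4−1=3):
T(1,1) = (4·89.267370 − 119.780444) / 3 = 79.096345
T(2,1) = (4·80.844323 − 89.267370) / 3 = 78.036641
T(3,1) = (4·78.680655 − 80.844323) / 3 = 77.959432
T(2,2) = (16·78.036641 − 79.096345) / 15 = 77.965994
T(3,2) = (16·77.959432 − 78.036641) / 15 = 77.954285
T(3,3) = (64·77.954285 − 77.965994) / 63 = 77.954099

77.9541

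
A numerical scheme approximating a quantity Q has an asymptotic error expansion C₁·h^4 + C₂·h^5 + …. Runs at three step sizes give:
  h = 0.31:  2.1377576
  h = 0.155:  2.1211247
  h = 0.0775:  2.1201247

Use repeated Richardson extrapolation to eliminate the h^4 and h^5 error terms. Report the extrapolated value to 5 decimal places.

2.12006

First eliminate the h^4 term (factor 2^4 = 16):
  B₁ = (16·2.1211247 − 2.1377576)/15 = 2.1200158
  B₂ = (16·2.1201247 − 2.1211247)/15 = 2.1200580
Then eliminate the h^5 term (factor 2^5 = 32):
  (32·2.1200580 − 2.1200158)/31 = 2.1200594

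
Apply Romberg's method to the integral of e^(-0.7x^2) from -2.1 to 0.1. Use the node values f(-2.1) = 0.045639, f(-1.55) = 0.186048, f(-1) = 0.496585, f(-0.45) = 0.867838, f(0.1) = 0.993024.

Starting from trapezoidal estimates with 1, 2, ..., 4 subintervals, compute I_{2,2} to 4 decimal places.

I_{0,0} (trapezoid, 1 panel, h=2.2000): 1.142529
I_{1,0} (trapezoid, 2 panels, h=1.1000): 1.117508
I_{2,0} (trapezoid, 4 panels, h=0.5500): 1.138391
I_{1,1} = 1.117508 + (1.117508 − 1.142529)/3 = 1.109168
I_{2,1} = 1.138391 + (1.138391 − 1.117508)/3 = 1.145352
I_{2,2} = 1.145352 + (1.145352 − 1.109168)/15 = 1.147764

1.1478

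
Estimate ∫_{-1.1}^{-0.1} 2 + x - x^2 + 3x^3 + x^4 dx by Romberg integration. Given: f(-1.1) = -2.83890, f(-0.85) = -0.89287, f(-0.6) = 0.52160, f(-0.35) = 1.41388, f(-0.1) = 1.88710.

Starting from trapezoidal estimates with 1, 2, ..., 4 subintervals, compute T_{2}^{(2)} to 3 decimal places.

0.181

T_{0}^{(0)} (trapezoid, 1 panel, h=1.0000): -0.47590
T_{1}^{(0)} (trapezoid, 2 panels, h=0.5000): 0.02285
T_{2}^{(0)} (trapezoid, 4 panels, h=0.2500): 0.14168
T_{1}^{(1)} = 0.02285 + (0.02285 − (-0.47590))/3 = 0.18910
T_{2}^{(1)} = 0.14168 + (0.14168 − 0.02285)/3 = 0.18129
T_{2}^{(2)} = 0.18129 + (0.18129 − 0.18910)/15 = 0.18077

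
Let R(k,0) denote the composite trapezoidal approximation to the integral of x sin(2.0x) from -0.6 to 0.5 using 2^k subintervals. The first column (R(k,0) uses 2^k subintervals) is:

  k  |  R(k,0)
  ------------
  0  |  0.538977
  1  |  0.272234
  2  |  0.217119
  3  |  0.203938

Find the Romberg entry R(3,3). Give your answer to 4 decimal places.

0.1996

Richardson extrapolation on the trapezoidal column (denominator 4−1=3):
R(1,1) = (4·0.272234 − 0.538977) / 3 = 0.183320
R(2,1) = 0.217119 + (0.217119 − 0.272234)/3 = 0.198747
R(3,1) = (4·0.203938 − 0.217119) / 3 = 0.199544
R(2,2) = (16·0.198747 − 0.183320) / 15 = 0.199775
R(3,2) = 0.199544 + (0.199544 − 0.198747)/15 = 0.199597
R(3,3) = (64·0.199597 − 0.199775) / 63 = 0.199594
(Column j=1 coincides with Simpson's rule on the same nodes.)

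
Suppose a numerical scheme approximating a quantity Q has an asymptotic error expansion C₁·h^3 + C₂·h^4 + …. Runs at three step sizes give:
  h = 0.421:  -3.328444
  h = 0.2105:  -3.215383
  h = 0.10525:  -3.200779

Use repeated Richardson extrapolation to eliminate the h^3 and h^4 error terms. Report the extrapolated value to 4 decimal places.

-3.1987

First eliminate the h^3 term (factor 2^3 = 8):
  B₁ = (8·(-3.215383) − (-3.328444))/7 = -3.199231
  B₂ = (8·(-3.200779) − (-3.215383))/7 = -3.198693
Then eliminate the h^4 term (factor 2^4 = 16):
  (16·(-3.198693) − (-3.199231))/15 = -3.198657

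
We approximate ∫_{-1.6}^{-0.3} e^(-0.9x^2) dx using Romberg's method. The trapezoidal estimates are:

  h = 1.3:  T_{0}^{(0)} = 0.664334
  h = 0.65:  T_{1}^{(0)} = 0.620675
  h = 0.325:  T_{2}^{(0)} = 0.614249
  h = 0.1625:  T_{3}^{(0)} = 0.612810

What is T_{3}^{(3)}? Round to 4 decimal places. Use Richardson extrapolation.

T_{1}^{(1)} = (4·0.620675 − 0.664334) / 3 = 0.606122
T_{2}^{(1)} = 0.614249 + (0.614249 − 0.620675)/3 = 0.612107
T_{3}^{(1)} = 0.612810 + (0.612810 − 0.614249)/3 = 0.612330
T_{2}^{(2)} = 0.612107 + (0.612107 − 0.606122)/15 = 0.612506
T_{3}^{(2)} = 0.612330 + (0.612330 − 0.612107)/15 = 0.612345
T_{3}^{(3)} = 0.612345 + (0.612345 − 0.612506)/63 = 0.612342

0.6123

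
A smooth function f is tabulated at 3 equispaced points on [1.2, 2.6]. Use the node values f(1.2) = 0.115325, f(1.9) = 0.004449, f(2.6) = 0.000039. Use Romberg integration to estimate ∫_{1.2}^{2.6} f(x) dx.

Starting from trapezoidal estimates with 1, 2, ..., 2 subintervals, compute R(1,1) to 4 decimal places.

0.0311

R(0,0) (trapezoid, 1 panel, h=1.4000): 0.080755
R(1,0) (trapezoid, 2 panels, h=0.7000): 0.043492
R(1,1) = 0.043492 + (0.043492 − 0.080755)/3 = 0.031071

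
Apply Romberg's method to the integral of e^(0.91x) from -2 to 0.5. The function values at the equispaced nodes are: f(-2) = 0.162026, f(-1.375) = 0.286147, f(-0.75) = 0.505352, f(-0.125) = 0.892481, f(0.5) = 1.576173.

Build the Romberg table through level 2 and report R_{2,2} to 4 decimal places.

1.5541

R_{0,0} (trapezoid, 1 panel, h=2.5000): 2.172749
R_{1,0} (trapezoid, 2 panels, h=1.2500): 1.718064
R_{2,0} (trapezoid, 4 panels, h=0.6250): 1.595675
R_{1,1} = 1.718064 + (1.718064 − 2.172749)/3 = 1.566502
R_{2,1} = 1.595675 + (1.595675 − 1.718064)/3 = 1.554879
R_{2,2} = 1.554879 + (1.554879 − 1.566502)/15 = 1.554104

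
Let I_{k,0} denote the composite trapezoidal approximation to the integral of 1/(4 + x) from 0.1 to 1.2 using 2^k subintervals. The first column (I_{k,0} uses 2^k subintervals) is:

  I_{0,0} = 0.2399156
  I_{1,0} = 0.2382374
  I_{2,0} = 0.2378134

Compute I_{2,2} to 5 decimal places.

Richardson extrapolation on the trapezoidal column (denominator 4−1=3):
I_{1,1} = 0.2382374 + (0.2382374 − 0.2399156)/3 = 0.2376780
I_{2,1} = 0.2378134 + (0.2378134 − 0.2382374)/3 = 0.2376721
I_{2,2} = 0.2376721 + (0.2376721 − 0.2376780)/15 = 0.2376717

0.23767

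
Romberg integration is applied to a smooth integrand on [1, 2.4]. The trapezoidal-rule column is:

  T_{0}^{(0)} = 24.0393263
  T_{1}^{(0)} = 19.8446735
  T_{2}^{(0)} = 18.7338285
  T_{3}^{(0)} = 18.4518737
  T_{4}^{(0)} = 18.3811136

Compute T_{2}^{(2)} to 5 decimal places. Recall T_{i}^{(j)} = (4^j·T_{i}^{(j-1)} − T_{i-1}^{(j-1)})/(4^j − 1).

18.35802

T_{1}^{(1)} = (4·19.8446735 − 24.0393263) / 3 = 18.4464559
T_{2}^{(1)} = 18.7338285 + (18.7338285 − 19.8446735)/3 = 18.3635468
T_{2}^{(2)} = (16·18.3635468 − 18.4464559) / 15 = 18.3580195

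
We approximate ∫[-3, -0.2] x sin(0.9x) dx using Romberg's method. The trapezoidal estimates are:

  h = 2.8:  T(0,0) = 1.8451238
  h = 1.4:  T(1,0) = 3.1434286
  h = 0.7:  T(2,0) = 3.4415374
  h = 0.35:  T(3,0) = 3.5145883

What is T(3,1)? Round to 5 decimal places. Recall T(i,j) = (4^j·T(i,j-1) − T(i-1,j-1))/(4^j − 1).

Richardson extrapolation on the trapezoidal column (denominator 4−1=3):
T(3,1) = (4·3.5145883 − 3.4415374) / 3 = 3.5389386

3.53894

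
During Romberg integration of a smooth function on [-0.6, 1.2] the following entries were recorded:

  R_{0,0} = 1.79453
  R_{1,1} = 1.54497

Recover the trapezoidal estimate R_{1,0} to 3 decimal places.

From R_{1,1} = (4·R_{1,0} − R_{0,0})/3, solve for R_{1,0}:
4·R_{1,0} = 3·1.54497 + 1.79453 = 6.42944
R_{1,0} = 1.60736

1.607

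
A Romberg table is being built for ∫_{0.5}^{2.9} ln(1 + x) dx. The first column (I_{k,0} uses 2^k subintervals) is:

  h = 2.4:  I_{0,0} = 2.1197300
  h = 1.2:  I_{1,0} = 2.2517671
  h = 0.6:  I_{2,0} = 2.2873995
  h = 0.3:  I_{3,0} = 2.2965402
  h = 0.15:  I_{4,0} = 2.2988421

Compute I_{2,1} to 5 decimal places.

I_{2,1} = 2.2873995 + (2.2873995 − 2.2517671)/3 = 2.2992770

2.29928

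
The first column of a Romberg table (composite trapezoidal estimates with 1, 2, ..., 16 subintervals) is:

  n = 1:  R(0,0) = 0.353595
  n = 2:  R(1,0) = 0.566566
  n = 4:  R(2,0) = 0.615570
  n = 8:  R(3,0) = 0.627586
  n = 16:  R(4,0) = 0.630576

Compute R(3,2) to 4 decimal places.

0.6316

Richardson extrapolation on the trapezoidal column (denominator 4−1=3):
R(2,1) = (4·0.615570 − 0.566566) / 3 = 0.631905
R(3,1) = 0.627586 + (0.627586 − 0.615570)/3 = 0.631591
R(3,2) = 0.631591 + (0.631591 − 0.631905)/15 = 0.631570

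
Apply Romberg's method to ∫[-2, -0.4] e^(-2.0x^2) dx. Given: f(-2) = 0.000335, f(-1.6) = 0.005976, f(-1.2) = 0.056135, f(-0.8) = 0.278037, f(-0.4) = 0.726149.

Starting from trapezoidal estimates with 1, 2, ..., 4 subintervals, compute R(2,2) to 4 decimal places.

0.2640

R(0,0) (trapezoid, 1 panel, h=1.6000): 0.581187
R(1,0) (trapezoid, 2 panels, h=0.8000): 0.335502
R(2,0) (trapezoid, 4 panels, h=0.4000): 0.281356
R(1,1) = 0.335502 + (0.335502 − 0.581187)/3 = 0.253607
R(2,1) = 0.281356 + (0.281356 − 0.335502)/3 = 0.263307
R(2,2) = 0.263307 + (0.263307 − 0.253607)/15 = 0.263954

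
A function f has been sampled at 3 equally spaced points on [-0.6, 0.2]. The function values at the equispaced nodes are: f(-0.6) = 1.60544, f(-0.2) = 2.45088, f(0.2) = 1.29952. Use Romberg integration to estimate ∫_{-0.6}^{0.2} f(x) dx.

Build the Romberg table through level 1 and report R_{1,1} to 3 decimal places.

1.694

R_{0,0} (trapezoid, 1 panel, h=0.8000): 1.16198
R_{1,0} (trapezoid, 2 panels, h=0.4000): 1.56134
R_{1,1} = 1.56134 + (1.56134 − 1.16198)/3 = 1.69446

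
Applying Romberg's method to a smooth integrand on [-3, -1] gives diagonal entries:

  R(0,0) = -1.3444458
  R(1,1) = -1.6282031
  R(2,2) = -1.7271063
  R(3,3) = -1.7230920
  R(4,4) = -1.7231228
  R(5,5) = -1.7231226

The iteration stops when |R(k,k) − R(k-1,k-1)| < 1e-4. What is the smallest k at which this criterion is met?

|R(1,1) − R(0,0)| = 0.2837573 ≥ 1e-4
|R(2,2) − R(1,1)| = 0.0989032 ≥ 1e-4
|R(3,3) − R(2,2)| = 0.0040143 ≥ 1e-4
|R(4,4) − R(3,3)| = 0.0000308 < 1e-4

k = 4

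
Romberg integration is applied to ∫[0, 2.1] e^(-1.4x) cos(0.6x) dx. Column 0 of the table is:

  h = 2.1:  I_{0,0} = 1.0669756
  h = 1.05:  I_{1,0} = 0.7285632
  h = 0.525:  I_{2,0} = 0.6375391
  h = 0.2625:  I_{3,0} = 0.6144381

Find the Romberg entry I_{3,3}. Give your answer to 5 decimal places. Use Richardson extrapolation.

0.60671

I_{1,1} = 0.7285632 + (0.7285632 − 1.0669756)/3 = 0.6157591
I_{2,1} = (4·0.6375391 − 0.7285632) / 3 = 0.6071977
I_{3,1} = (4·0.6144381 − 0.6375391) / 3 = 0.6067378
I_{2,2} = 0.6071977 + (0.6071977 − 0.6157591)/15 = 0.6066269
I_{3,2} = 0.6067378 + (0.6067378 − 0.6071977)/15 = 0.6067071
I_{3,3} = (64·0.6067071 − 0.6066269) / 63 = 0.6067084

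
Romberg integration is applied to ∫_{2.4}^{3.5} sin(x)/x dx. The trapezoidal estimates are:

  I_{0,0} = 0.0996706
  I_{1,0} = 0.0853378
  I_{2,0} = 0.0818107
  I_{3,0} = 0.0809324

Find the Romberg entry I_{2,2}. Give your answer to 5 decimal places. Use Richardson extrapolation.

Richardson extrapolation on the trapezoidal column (denominator 4−1=3):
I_{1,1} = (4·0.0853378 − 0.0996706) / 3 = 0.0805602
I_{2,1} = (4·0.0818107 − 0.0853378) / 3 = 0.0806350
I_{2,2} = 0.0806350 + (0.0806350 − 0.0805602)/15 = 0.0806400
(Column j=1 coincides with Simpson's rule on the same nodes.)

0.08064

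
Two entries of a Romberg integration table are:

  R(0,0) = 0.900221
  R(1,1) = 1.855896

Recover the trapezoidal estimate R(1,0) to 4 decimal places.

1.6170

From R(1,1) = (4·R(1,0) − R(0,0))/3, solve for R(1,0):
4·R(1,0) = 3·1.855896 + 0.900221 = 6.467909
R(1,0) = 1.616977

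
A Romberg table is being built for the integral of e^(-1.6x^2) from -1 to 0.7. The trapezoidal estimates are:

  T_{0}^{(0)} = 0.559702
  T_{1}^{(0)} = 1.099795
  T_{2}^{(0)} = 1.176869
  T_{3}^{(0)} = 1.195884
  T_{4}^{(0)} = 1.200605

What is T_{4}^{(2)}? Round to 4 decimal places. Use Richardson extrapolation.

1.2022

Richardson extrapolation on the trapezoidal column (denominator 4−1=3):
T_{3}^{(1)} = 1.195884 + (1.195884 − 1.176869)/3 = 1.202222
T_{4}^{(1)} = (4·1.200605 − 1.195884) / 3 = 1.202179
T_{4}^{(2)} = (16·1.202179 − 1.202222) / 15 = 1.202176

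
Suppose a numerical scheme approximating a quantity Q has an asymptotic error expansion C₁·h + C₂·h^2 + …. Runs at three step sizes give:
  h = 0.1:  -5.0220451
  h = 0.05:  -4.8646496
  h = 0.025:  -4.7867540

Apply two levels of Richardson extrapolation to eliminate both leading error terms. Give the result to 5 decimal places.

-4.70939

First eliminate the h term (factor 2^1 = 2):
  B₁ = (2·(-4.8646496) − (-5.0220451))/1 = -4.7072541
  B₂ = (2·(-4.7867540) − (-4.8646496))/1 = -4.7088584
Then eliminate the h^2 term (factor 2^2 = 4):
  (4·(-4.7088584) − (-4.7072541))/3 = -4.7093932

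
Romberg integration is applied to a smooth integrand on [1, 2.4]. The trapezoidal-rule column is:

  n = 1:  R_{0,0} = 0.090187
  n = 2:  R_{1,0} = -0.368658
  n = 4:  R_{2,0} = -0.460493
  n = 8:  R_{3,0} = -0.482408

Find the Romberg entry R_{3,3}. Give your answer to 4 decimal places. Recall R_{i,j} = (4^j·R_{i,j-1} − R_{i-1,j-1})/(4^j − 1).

-0.4896

Richardson extrapolation on the trapezoidal column (denominator 4−1=3):
R_{1,1} = (4·(-0.368658) − 0.090187) / 3 = -0.521606
R_{2,1} = -0.460493 + (-0.460493 − (-0.368658))/3 = -0.491105
R_{3,1} = -0.482408 + (-0.482408 − (-0.460493))/3 = -0.489713
R_{2,2} = -0.491105 + (-0.491105 − (-0.521606))/15 = -0.489072
R_{3,2} = (16·(-0.489713) − (-0.491105)) / 15 = -0.489620
R_{3,3} = (64·(-0.489620) − (-0.489072)) / 63 = -0.489629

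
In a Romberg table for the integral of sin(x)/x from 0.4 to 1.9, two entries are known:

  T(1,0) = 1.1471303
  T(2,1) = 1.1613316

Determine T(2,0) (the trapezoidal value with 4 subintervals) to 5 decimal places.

1.15778

From T(2,1) = (4·T(2,0) − T(1,0))/3, solve for T(2,0):
4·T(2,0) = 3·1.1613316 + 1.1471303 = 4.6311251
T(2,0) = 1.1577813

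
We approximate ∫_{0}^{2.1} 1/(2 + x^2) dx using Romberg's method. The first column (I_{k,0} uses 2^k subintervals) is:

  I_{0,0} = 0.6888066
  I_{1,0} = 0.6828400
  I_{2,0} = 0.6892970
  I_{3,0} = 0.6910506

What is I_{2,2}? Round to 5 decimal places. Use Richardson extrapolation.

0.69216

Richardson extrapolation on the trapezoidal column (denominator 4−1=3):
I_{1,1} = (4·0.6828400 − 0.6888066) / 3 = 0.6808511
I_{2,1} = 0.6892970 + (0.6892970 − 0.6828400)/3 = 0.6914493
I_{2,2} = (16·0.6914493 − 0.6808511) / 15 = 0.6921558
(Column j=1 coincides with Simpson's rule on the same nodes.)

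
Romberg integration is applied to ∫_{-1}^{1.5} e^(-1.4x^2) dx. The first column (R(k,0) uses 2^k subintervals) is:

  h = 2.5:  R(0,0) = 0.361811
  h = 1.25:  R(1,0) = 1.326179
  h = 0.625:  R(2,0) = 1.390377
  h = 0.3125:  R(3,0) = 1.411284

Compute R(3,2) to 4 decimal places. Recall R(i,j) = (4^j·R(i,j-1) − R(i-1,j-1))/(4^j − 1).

1.4187

R(2,1) = 1.390377 + (1.390377 − 1.326179)/3 = 1.411776
R(3,1) = 1.411284 + (1.411284 − 1.390377)/3 = 1.418253
R(3,2) = (16·1.418253 − 1.411776) / 15 = 1.418685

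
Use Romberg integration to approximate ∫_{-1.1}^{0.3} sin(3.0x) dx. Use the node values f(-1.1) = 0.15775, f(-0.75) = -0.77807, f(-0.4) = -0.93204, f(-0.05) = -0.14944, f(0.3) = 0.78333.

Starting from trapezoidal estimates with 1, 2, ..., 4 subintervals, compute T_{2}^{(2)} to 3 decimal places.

T_{0}^{(0)} (trapezoid, 1 panel, h=1.4000): 0.65876
T_{1}^{(0)} (trapezoid, 2 panels, h=0.7000): -0.32305
T_{2}^{(0)} (trapezoid, 4 panels, h=0.3500): -0.48615
T_{1}^{(1)} = -0.32305 + (-0.32305 − 0.65876)/3 = -0.65032
T_{2}^{(1)} = -0.48615 + (-0.48615 − (-0.32305))/3 = -0.54052
T_{2}^{(2)} = -0.54052 + (-0.54052 − (-0.65032))/15 = -0.53320

-0.533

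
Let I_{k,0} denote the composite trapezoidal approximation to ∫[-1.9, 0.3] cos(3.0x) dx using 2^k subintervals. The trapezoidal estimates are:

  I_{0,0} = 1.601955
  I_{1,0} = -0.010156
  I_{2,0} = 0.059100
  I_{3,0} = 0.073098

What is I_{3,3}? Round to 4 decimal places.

I_{1,1} = (4·(-0.010156) − 1.601955) / 3 = -0.547526
I_{2,1} = 0.059100 + (0.059100 − (-0.010156))/3 = 0.082185
I_{3,1} = 0.073098 + (0.073098 − 0.059100)/3 = 0.077764
I_{2,2} = 0.082185 + (0.082185 − (-0.547526))/15 = 0.124166
I_{3,2} = 0.077764 + (0.077764 − 0.082185)/15 = 0.077469
I_{3,3} = (64·0.077469 − 0.124166) / 63 = 0.076728

0.0767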